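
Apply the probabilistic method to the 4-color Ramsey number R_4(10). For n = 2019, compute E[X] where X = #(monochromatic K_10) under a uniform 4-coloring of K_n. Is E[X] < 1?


E[X] = C(2019, 10) · 4^{1 − 45} = 303322949179835278009229628 · 4^{−44} = 303322949179835278009229628/309485009821345068724781056.
As a reduced fraction: E[X] = 75830737294958819502307407/77371252455336267181195264 ≈ 0.98009.
Is E[X] < 1? YES.
Since E[X] < 1, there exists a 4-coloring of K_{2019} with no monochromatic K_10; hence R_4(10) > 2019.

E[X] = 75830737294958819502307407/77371252455336267181195264 ≈ 0.98009; E[X] < 1, so R_4(10) > 2019.


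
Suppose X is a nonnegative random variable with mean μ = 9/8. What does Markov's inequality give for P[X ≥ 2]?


μ = E[X] = 9/8, a = 2.
Markov: P[X ≥ 2] ≤ μ/a = (9/8)/2 = 9/16.
Numerically: ≈ 0.562.
(Since a = 2 > μ = 1.125, the bound 9/16 is < 1 and informative.)

P[X ≥ 2] ≤ 9/16 ≈ 0.562.


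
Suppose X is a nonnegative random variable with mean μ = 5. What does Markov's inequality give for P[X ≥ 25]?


μ = E[X] = 5, a = 25.
Markov: P[X ≥ 25] ≤ μ/a = (5)/25 = 1/5.
Numerically: ≈ 0.200.
(Since a = 25 > μ = 5.000, the bound 1/5 is < 1 and informative.)

P[X ≥ 25] ≤ 1/5 ≈ 0.200.


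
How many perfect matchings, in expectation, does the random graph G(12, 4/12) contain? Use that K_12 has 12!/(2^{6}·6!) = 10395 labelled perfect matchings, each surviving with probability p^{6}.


K_12 has 12!/(2^{6}·6!) = 10395 labelled perfect matchings.
For each such perfect matching H, let X_H = 1 if all 6 edges of H are present in G. Then P[X_H = 1] = p^{6} = (1/3)^{6} = 1/729.
By linearity of expectation: E[X] = Σ_H E[X_H] = 10395 · p^{6} = 10395 · 1/729 = 385/27.
Numerically: E[X] ≈ 14.2593.

E[X] = 10395 · (1/3)^{6} = 385/27 ≈ 14.2593.


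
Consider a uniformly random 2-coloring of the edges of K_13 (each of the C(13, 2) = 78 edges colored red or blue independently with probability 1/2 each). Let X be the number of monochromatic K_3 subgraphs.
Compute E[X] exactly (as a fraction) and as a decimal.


Let X = Σ_S X_S over the C(13, 3) = 286 subsets S of size 3, where X_S = 1 if the K_3 on S is monochromatic.
For a fixed S, the K_3 on S has C(3, 2) = 3 edges. P[all 3 edges red] = (1/2)^3, and likewise for blue, so P[monochromatic] = 2·(1/2)^3 = 2^{1 − 3} = 1/4.
By linearity of expectation: E[X] = C(13, 3) · 2^{1 − 3} = 286 · 1/4 = 143/2.
Numerically: E[X] ≈ 71.5000.

E[X] = C(13,3)·2^(1−C(3,2)) = 143/2 ≈ 71.5000.


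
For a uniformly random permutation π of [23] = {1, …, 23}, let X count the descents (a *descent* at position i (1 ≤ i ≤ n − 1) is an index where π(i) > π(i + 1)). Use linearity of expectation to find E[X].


Write X = Σ X_I over i = 1, …, 22, with X_I the indicator of one descent.
There are 22 indicators.
For each fixed i, the pair (π(i), π(i+1)) is a uniformly random ordered pair of distinct values from {1, …, 23}; by symmetry P[π(i) > π(i+1)] = 1/2.
By linearity: E[X] = 22 · (1/2) = (23 − 1) · (1/2) = 11 ≈ 11.000000.

E[X] = 11 = 11.000000.


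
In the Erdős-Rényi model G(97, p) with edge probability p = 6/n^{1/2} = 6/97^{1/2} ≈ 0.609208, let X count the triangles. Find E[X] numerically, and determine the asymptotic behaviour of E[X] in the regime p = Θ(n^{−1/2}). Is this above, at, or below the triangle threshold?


Number of potential triangles: C(97, 3) = 147440.
Each occurs with probability p³ ≈ (0.609208)³ ≈ 2.26097703e-01.
By linearity: E[X] = C(97, 3)·p³ ≈ 147440 · 2.26097703e-01 ≈ 33335.845294.
Since α = 1/2 < 1, p = c/n^{1/2} ≫ 1/n is above the triangle threshold p ~ 1/n. Asymptotically E[X] ~ (c³/6)·n^{3(1−α)} = (6³/6)·n^{1.5} → ∞; triangles are abundant w.h.p.

E[X] ≈ 33335.845294; in regime p = Θ(1/n^{1/2}) E[X] diverges (above the triangle threshold p ~ 1/n).


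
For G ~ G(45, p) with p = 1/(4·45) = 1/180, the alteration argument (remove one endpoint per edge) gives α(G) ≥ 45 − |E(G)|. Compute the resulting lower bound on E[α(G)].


E[|E(G)|] = C(45, 2)·p = 990 · (1/180) = 11/2.
E[α(G)] ≥ n − E[|E(G)|] = 45 − 11/2 = 79/2.
Numerically: ≈ 39.5000.
(This is only a lower bound; the true E[α(G)] may be larger.)

E[α(G)] ≥ 79/2 ≈ 39.5000.


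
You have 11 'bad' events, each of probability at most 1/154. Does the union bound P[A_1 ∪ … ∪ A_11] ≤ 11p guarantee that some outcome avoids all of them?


Union bound: P[∪_{i=1}^{11} A_i] ≤ Σ_i P[A_i] ≤ 11·p = 11·(1/154) = 1/14.
Numerically: 1/14 ≈ 0.071429.
Is 1/14 < 1? YES.
Since P[∪ A_i] ≤ 1/14 < 1, the complement has P[∩ A_i^c] ≥ 1 − 1/14 = 13/14 > 0, so some outcome avoids every A_i.

11·p = 1/14 ≈ 0.071429; existence CERTIFIED by the union bound.


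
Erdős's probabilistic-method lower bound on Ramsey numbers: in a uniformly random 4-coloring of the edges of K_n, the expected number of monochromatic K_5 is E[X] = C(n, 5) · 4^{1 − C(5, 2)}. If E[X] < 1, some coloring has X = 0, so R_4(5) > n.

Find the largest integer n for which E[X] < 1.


We need C(n, 5) · 4^{1 − 10} < 1, i.e. C(n, 5) < 4^{10 − 1} = 262144.
Check values of n near the boundary:
  n = 27: C(27, 5) = 80730; 80730 < 262144? YES
  n = 28: C(28, 5) = 98280; 98280 < 262144? YES
  n = 29: C(29, 5) = 118755; 118755 < 262144? YES
  n = 30: C(30, 5) = 142506; 142506 < 262144? YES
  n = 31: C(31, 5) = 169911; 169911 < 262144? YES
  n = 32: C(32, 5) = 201376; 201376 < 262144? YES
  n = 33: C(33, 5) = 237336; 237336 < 262144? YES
  n = 34: C(34, 5) = 278256; 278256 < 262144? NO
The largest n with C(n, 5) < 262144 is n = 33 (where E[X] = 29667/32768 ≈ 0.9053650). Hence R_4(5) > 33, i.e. R_4(5) ≥ 34.

Largest n = 33; hence R_4(5) > 33.


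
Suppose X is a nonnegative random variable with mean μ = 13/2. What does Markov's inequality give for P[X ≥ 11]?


μ = E[X] = 13/2, a = 11.
Markov: P[X ≥ 11] ≤ μ/a = (13/2)/11 = 13/22.
Numerically: ≈ 0.5909.
(Since a = 11 > μ = 6.5000, the bound 13/22 is < 1 and informative.)

P[X ≥ 11] ≤ 13/22 ≈ 0.5909.


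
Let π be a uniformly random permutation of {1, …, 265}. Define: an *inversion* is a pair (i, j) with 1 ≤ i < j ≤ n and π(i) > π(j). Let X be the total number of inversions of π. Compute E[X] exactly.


Write X = Σ X_I over the C(265, 2) = 34980 pairs i < j, with X_I the indicator of one inversion.
There are 34980 indicators.
For each fixed pair i < j, the values π(i) and π(j) are two distinct elements of {1, …, 265} in uniformly random order; by symmetry P[π(i) > π(j)] = 1/2.
By linearity: E[X] = 34980 · (1/2) = C(265, 2) · (1/2) = 34980/2 = 17490 ≈ 17490.00000.

E[X] = 17490 = 17490.00000.


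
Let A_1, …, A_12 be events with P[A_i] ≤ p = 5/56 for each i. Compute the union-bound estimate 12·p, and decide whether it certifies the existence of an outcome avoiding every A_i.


Union bound: P[∪_{i=1}^{12} A_i] ≤ Σ_i P[A_i] ≤ 12·p = 12·(5/56) = 15/14.
Numerically: 15/14 ≈ 1.071.
Is 15/14 < 1? NO.
Since the bound 15/14 is ≥ 1, the union bound is uninformative here; it does NOT by itself certify existence.

12·p = 15/14 ≈ 1.071; existence NOT certified by the union bound.


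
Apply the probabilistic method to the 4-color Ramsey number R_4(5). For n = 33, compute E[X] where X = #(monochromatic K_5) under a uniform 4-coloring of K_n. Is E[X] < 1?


E[X] = C(33, 5) · 4^{1 − 10} = 237336 · 4^{−9} = 237336/262144.
As a reduced fraction: E[X] = 29667/32768 ≈ 0.905.
Is E[X] < 1? YES.
Since E[X] < 1, there exists a 4-coloring of K_{33} with no monochromatic K_5; hence R_4(5) > 33.

E[X] = 29667/32768 ≈ 0.905; E[X] < 1, so R_4(5) > 33.


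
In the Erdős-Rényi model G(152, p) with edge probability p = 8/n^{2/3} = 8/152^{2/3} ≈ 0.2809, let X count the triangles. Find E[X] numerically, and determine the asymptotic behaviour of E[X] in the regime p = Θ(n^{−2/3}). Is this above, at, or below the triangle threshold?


Number of potential triangles: C(152, 3) = 573800.
Each occurs with probability p³ ≈ (0.2809)³ ≈ 2.216066e-02.
By linearity: E[X] = C(152, 3)·p³ ≈ 573800 · 2.216066e-02 ≈ 12715.7895.
Since α = 2/3 < 1, p = c/n^{2/3} ≫ 1/n is above the triangle threshold p ~ 1/n. Asymptotically E[X] ~ (c³/6)·n^{3(1−α)} = (8³/6)·n^{1} → ∞; triangles are abundant w.h.p.

E[X] ≈ 12715.7895; in regime p = Θ(1/n^{2/3}) E[X] diverges (above the triangle threshold p ~ 1/n).


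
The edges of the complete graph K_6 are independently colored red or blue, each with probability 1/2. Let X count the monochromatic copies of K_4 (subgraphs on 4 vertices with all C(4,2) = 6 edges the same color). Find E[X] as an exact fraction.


Let X = Σ_S X_S over the C(6, 4) = 15 subsets S of size 4, where X_S = 1 if the K_4 on S is monochromatic.
For a fixed S, the K_4 on S has C(4, 2) = 6 edges. P[all 6 edges red] = (1/2)^6, and likewise for blue, so P[monochromatic] = 2·(1/2)^6 = 2^{1 − 6} = 1/32.
Summing: E[X] = C(6, 4) · 2^{1 − 6} = 15 · 1/32 = 15/32.
Numerically: E[X] ≈ 0.46875.

E[X] = C(6,4)·2^(1−C(4,2)) = 15/32 ≈ 0.46875.


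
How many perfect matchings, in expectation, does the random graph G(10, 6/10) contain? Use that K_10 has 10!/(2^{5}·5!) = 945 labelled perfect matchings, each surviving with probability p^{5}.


K_10 has 10!/(2^{5}·5!) = 945 labelled perfect matchings.
For each such perfect matching H, let X_H = 1 if all 5 edges of H are present in G. Then P[X_H = 1] = p^{5} = (3/5)^{5} = 243/3125.
By linearity of expectation: E[X] = Σ_H E[X_H] = 945 · p^{5} = 945 · 243/3125 = 45927/625.
Numerically: E[X] ≈ 73.483.

E[X] = 945 · (3/5)^{5} = 45927/625 ≈ 73.483.


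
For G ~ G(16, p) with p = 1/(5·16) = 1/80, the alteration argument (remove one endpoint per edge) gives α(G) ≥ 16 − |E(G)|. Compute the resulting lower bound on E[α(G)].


E[|E(G)|] = C(16, 2)·p = 120 · (1/80) = 3/2.
E[α(G)] ≥ n − E[|E(G)|] = 16 − 3/2 = 29/2.
Numerically: ≈ 14.5000.
(This is only a lower bound; the true E[α(G)] may be larger.)

E[α(G)] ≥ 29/2 ≈ 14.5000.


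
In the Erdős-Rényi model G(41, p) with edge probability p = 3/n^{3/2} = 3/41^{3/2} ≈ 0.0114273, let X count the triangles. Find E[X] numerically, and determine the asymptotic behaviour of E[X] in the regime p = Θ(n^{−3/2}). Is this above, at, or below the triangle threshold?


Number of potential triangles: C(41, 3) = 10660.
Each occurs with probability p³ ≈ (0.0114273)³ ≈ 1.49223221e-06.
By linearity: E[X] = C(41, 3)·p³ ≈ 10660 · 1.49223221e-06 ≈ 0.015907.
Since α = 3/2 > 1, p = c/n^{3/2} = o(1/n) is below the triangle threshold p ~ 1/n. Asymptotically E[X] ~ (c³/6)·n^{3(1−α)} = (3³/6)·n^{-1.5} → 0, so by Markov's inequality G has no triangles w.h.p.

E[X] ≈ 0.015907; in regime p = Θ(1/n^{3/2}) E[X] tends to 0 (below the triangle threshold p ~ 1/n).


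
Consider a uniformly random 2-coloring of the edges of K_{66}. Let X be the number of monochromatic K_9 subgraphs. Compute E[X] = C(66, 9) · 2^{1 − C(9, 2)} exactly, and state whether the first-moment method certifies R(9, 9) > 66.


E[X] = C(66, 9) · 2^{1 − 36} = 37014131440 · 2^{−35} = 37014131440/34359738368.
As a reduced fraction: E[X] = 2313383215/2147483648 ≈ 1.077.
Is E[X] < 1? NO.
Since E[X] ≥ 1, the first-moment bound is inconclusive at n = 66; it does NOT by itself certify R(9, 9) > 66.

E[X] = 2313383215/2147483648 ≈ 1.077; E[X] ≥ 1; first-moment method inconclusive here.


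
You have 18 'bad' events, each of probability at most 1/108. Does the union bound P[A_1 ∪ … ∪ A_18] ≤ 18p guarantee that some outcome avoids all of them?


Union bound: P[∪_{i=1}^{18} A_i] ≤ Σ_i P[A_i] ≤ 18·p = 18·(1/108) = 1/6.
Numerically: 1/6 ≈ 0.16667.
Is 1/6 < 1? YES.
Since P[∪ A_i] ≤ 1/6 < 1, the complement has P[∩ A_i^c] ≥ 1 − 1/6 = 5/6 > 0, so some outcome avoids every A_i.

18·p = 1/6 ≈ 0.16667; existence CERTIFIED by the union bound.


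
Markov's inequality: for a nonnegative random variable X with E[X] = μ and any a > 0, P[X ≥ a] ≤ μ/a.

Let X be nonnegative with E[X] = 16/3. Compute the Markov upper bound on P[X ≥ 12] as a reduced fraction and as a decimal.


μ = E[X] = 16/3, a = 12.
Markov: P[X ≥ 12] ≤ μ/a = (16/3)/12 = 4/9.
Numerically: ≈ 0.4444.
(Since a = 12 > μ = 5.3333, the bound 4/9 is < 1 and informative.)

P[X ≥ 12] ≤ 4/9 ≈ 0.4444.


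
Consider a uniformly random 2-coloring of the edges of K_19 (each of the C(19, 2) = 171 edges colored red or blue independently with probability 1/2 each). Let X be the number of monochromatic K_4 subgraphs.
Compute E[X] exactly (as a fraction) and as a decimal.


Let X = Σ_S X_S over the C(19, 4) = 3876 subsets S of size 4, where X_S = 1 if the K_4 on S is monochromatic.
For a fixed S, the K_4 on S has C(4, 2) = 6 edges. P[all 6 edges red] = (1/2)^6, and likewise for blue, so P[monochromatic] = 2·(1/2)^6 = 2^{1 − 6} = 1/32.
Summing: E[X] = C(19, 4) · 2^{1 − 6} = 3876 · 1/32 = 969/8.
Numerically: E[X] ≈ 121.125.

E[X] = C(19,4)·2^(1−C(4,2)) = 969/8 ≈ 121.125.


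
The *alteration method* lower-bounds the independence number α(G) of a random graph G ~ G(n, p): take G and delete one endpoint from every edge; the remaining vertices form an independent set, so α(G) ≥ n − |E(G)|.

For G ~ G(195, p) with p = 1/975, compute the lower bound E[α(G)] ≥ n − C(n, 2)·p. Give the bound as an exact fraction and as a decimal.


E[|E(G)|] = C(195, 2)·p = 18915 · (1/975) = 97/5.
E[α(G)] ≥ n − E[|E(G)|] = 195 − 97/5 = 878/5.
Numerically: ≈ 175.6000.
(This is only a lower bound; the true E[α(G)] may be larger.)

E[α(G)] ≥ 878/5 ≈ 175.6000.


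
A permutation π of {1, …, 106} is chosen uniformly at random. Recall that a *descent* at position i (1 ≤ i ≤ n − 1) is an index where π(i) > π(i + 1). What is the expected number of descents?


Write X = Σ X_I over i = 1, …, 105, with X_I the indicator of one descent.
There are 105 indicators.
For each fixed i, the pair (π(i), π(i+1)) is a uniformly random ordered pair of distinct values from {1, …, 106}; by symmetry P[π(i) > π(i+1)] = 1/2.
By linearity: E[X] = 105 · (1/2) = (106 − 1) · (1/2) = 105/2 ≈ 52.50000.

E[X] = 105/2 = 52.50000.


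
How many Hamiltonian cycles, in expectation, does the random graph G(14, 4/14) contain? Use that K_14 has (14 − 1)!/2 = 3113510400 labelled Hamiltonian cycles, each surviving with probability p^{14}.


K_14 has (14 − 1)!/2 = 3113510400 labelled Hamiltonian cycles.
For each such Hamiltonian cycle H, let X_H = 1 if all 14 edges of H are present in G. Then P[X_H = 1] = p^{14} = (2/7)^{14} = 16384/678223072849.
Summing the indicators: E[X] = Σ_H E[X_H] = 3113510400 · p^{14} = 3113510400 · 16384/678223072849 = 7287393484800/96889010407.
Numerically: E[X] ≈ 75.2138.

E[X] = 3113510400 · (2/7)^{14} = 7287393484800/96889010407 ≈ 75.2138.


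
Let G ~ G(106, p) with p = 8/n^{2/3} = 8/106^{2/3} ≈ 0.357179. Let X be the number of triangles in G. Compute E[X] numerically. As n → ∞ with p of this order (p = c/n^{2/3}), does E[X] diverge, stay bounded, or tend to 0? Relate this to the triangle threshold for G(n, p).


Number of potential triangles: C(106, 3) = 192920.
Each occurs with probability p³ ≈ (0.357179)³ ≈ 4.55678177e-02.
By linearity: E[X] = C(106, 3)·p³ ≈ 192920 · 4.55678177e-02 ≈ 8790.943396.
Since α = 2/3 < 1, p = c/n^{2/3} ≫ 1/n is above the triangle threshold p ~ 1/n. Asymptotically E[X] ~ (c³/6)·n^{3(1−α)} = (8³/6)·n^{1} → ∞; triangles are abundant w.h.p.

E[X] ≈ 8790.943396; in regime p = Θ(1/n^{2/3}) E[X] diverges (above the triangle threshold p ~ 1/n).


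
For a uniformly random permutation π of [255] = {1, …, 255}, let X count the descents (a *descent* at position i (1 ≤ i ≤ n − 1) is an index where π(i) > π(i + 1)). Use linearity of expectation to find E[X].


Write X = Σ X_I over i = 1, …, 254, with X_I the indicator of one descent.
There are 254 indicators.
For each fixed i, the pair (π(i), π(i+1)) is a uniformly random ordered pair of distinct values from {1, …, 255}; by symmetry P[π(i) > π(i+1)] = 1/2.
By linearity: E[X] = 254 · (1/2) = (255 − 1) · (1/2) = 127 ≈ 127.000000.

E[X] = 127 = 127.000000.


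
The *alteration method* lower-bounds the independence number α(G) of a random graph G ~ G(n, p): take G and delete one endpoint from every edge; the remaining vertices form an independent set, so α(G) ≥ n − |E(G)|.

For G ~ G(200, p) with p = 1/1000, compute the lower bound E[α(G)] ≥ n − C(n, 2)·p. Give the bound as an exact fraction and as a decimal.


E[|E(G)|] = C(200, 2)·p = 19900 · (1/1000) = 199/10.
E[α(G)] ≥ n − E[|E(G)|] = 200 − 199/10 = 1801/10.
Numerically: ≈ 180.100000.
(This is only a lower bound; the true E[α(G)] may be larger.)

E[α(G)] ≥ 1801/10 ≈ 180.100000.


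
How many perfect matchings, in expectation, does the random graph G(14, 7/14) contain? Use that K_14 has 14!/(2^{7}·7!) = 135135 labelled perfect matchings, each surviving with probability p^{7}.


K_14 has 14!/(2^{7}·7!) = 135135 labelled perfect matchings.
For each such perfect matching H, let X_H = 1 if all 7 edges of H are present in G. Then P[X_H = 1] = p^{7} = (1/2)^{7} = 1/128.
By linearity: E[X] = Σ_H E[X_H] = 135135 · p^{7} = 135135 · 1/128 = 135135/128.
Numerically: E[X] ≈ 1056.

E[X] = 135135 · (1/2)^{7} = 135135/128 ≈ 1056.


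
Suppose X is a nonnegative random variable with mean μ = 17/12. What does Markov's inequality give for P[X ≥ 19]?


μ = E[X] = 17/12, a = 19.
Markov: P[X ≥ 19] ≤ μ/a = (17/12)/19 = 17/228.
Numerically: ≈ 0.07456.
(Since a = 19 > μ = 1.41667, the bound 17/228 is < 1 and informative.)

P[X ≥ 19] ≤ 17/228 ≈ 0.07456.


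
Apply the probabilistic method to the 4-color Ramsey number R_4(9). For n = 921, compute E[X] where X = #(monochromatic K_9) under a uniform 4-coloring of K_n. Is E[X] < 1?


E[X] = C(921, 9) · 4^{1 − 36} = 1263413444025789313455 · 4^{−35} = 1263413444025789313455/1180591620717411303424.
As a reduced fraction: E[X] = 1263413444025789313455/1180591620717411303424 ≈ 1.07015.
Is E[X] < 1? NO.
Since E[X] ≥ 1, the first-moment bound is inconclusive at n = 921; it does NOT by itself certify R_4(9) > 921.

E[X] = 1263413444025789313455/1180591620717411303424 ≈ 1.07015; E[X] ≥ 1; first-moment method inconclusive here.


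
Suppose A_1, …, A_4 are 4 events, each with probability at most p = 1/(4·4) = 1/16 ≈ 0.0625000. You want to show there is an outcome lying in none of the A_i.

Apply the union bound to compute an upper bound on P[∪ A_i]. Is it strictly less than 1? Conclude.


Union bound: P[∪_{i=1}^{4} A_i] ≤ Σ_i P[A_i] ≤ 4·p = 4·(1/16) = 1/4.
Numerically: 1/4 ≈ 0.2500000.
Is 1/4 < 1? YES.
Since P[∪ A_i] ≤ 1/4 < 1, the complement has P[∩ A_i^c] ≥ 1 − 1/4 = 3/4 > 0, so some outcome avoids every A_i.

4·p = 1/4 ≈ 0.2500000; existence CERTIFIED by the union bound.


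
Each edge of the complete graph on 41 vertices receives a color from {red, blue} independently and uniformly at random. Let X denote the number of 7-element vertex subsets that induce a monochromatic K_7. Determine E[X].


Let X = Σ_S X_S over the C(41, 7) = 22481940 subsets S of size 7, where X_S = 1 if the K_7 on S is monochromatic.
For a fixed S, the K_7 on S has C(7, 2) = 21 edges. P[all 21 edges red] = (1/2)^21, and likewise for blue, so P[monochromatic] = 2·(1/2)^21 = 2^{1 − 21} = 1/1048576.
By linearity of expectation: E[X] = C(41, 7) · 2^{1 − 21} = 22481940 · 1/1048576 = 5620485/262144.
Numerically: E[X] ≈ 21.44045.

E[X] = C(41,7)·2^(1−C(7,2)) = 5620485/262144 ≈ 21.44045.


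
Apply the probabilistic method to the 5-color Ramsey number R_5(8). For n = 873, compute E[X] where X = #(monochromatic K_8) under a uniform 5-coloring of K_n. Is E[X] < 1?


E[X] = C(873, 8) · 5^{1 − 28} = 8102594482562031309 · 5^{−27} = 8102594482562031309/7450580596923828125.
As a reduced fraction: E[X] = 8102594482562031309/7450580596923828125 ≈ 1.088.
Is E[X] < 1? NO.
Since E[X] ≥ 1, the first-moment bound is inconclusive at n = 873; it does NOT by itself certify R_5(8) > 873.

E[X] = 8102594482562031309/7450580596923828125 ≈ 1.088; E[X] ≥ 1; first-moment method inconclusive here.


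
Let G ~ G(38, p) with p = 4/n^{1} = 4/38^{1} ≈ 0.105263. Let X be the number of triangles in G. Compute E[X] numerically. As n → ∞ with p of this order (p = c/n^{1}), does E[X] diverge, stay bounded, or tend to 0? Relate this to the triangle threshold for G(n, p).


Number of potential triangles: C(38, 3) = 8436.
Each occurs with probability p³ ≈ (0.105263)³ ≈ 1.16635078e-03.
By linearity: E[X] = C(38, 3)·p³ ≈ 8436 · 1.16635078e-03 ≈ 9.839335.
Here α = 1, so p = 4/n is exactly at the triangle threshold p ~ 1/n. Asymptotically E[X] → c³/6 = 4³/6 = 32/3 ≈ 10.666667, a bounded constant. In this regime the triangle count is asymptotically Poisson(c³/6).

E[X] ≈ 9.839335; in regime p = Θ(1/n^{1}) E[X] stays bounded (at the triangle threshold p ~ 1/n).


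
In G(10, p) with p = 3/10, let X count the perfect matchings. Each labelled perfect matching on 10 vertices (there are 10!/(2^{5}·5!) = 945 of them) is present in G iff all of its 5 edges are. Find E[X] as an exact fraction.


K_10 has 10!/(2^{5}·5!) = 945 labelled perfect matchings.
For each such perfect matching H, let X_H = 1 if all 5 edges of H are present in G. Then P[X_H = 1] = p^{5} = (3/10)^{5} = 243/100000.
By linearity of expectation: E[X] = Σ_H E[X_H] = 945 · p^{5} = 945 · 243/100000 = 45927/20000.
Numerically: E[X] ≈ 2.296.

E[X] = 945 · (3/10)^{5} = 45927/20000 ≈ 2.296.


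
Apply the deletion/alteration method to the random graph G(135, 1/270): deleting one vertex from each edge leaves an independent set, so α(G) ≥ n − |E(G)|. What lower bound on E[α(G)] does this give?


E[|E(G)|] = C(135, 2)·p = 9045 · (1/270) = 67/2.
E[α(G)] ≥ n − E[|E(G)|] = 135 − 67/2 = 203/2.
Numerically: ≈ 101.50000.
(This is only a lower bound; the true E[α(G)] may be larger.)

E[α(G)] ≥ 203/2 ≈ 101.50000.


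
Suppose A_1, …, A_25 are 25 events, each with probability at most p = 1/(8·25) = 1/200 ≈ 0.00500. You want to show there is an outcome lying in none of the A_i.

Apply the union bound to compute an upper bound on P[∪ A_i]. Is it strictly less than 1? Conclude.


Union bound: P[∪_{i=1}^{25} A_i] ≤ Σ_i P[A_i] ≤ 25·p = 25·(1/200) = 1/8.
Numerically: 1/8 ≈ 0.12500.
Is 1/8 < 1? YES.
Since P[∪ A_i] ≤ 1/8 < 1, the complement has P[∩ A_i^c] ≥ 1 − 1/8 = 7/8 > 0, so some outcome avoids every A_i.

25·p = 1/8 ≈ 0.12500; existence CERTIFIED by the union bound.


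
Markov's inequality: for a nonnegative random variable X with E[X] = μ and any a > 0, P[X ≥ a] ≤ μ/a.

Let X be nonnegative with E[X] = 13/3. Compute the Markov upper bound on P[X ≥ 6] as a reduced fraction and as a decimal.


μ = E[X] = 13/3, a = 6.
Markov: P[X ≥ 6] ≤ μ/a = (13/3)/6 = 13/18.
Numerically: ≈ 0.722222.
(Since a = 6 > μ = 4.333333, the bound 13/18 is < 1 and informative.)

P[X ≥ 6] ≤ 13/18 ≈ 0.722222.


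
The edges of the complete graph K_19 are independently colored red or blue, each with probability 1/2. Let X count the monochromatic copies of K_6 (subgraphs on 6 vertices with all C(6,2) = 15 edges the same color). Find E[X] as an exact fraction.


Let X = Σ_S X_S over the C(19, 6) = 27132 subsets S of size 6, where X_S = 1 if the K_6 on S is monochromatic.
For a fixed S, the K_6 on S has C(6, 2) = 15 edges. P[all 15 edges red] = (1/2)^15, and likewise for blue, so P[monochromatic] = 2·(1/2)^15 = 2^{1 − 15} = 1/16384.
Summing: E[X] = C(19, 6) · 2^{1 − 15} = 27132 · 1/16384 = 6783/4096.
Numerically: E[X] ≈ 1.6560.

E[X] = C(19,6)·2^(1−C(6,2)) = 6783/4096 ≈ 1.6560.


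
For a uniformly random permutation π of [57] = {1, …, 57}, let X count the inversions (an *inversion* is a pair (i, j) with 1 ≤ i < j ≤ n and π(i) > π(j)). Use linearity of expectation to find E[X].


Write X = Σ X_I over the C(57, 2) = 1596 pairs i < j, with X_I the indicator of one inversion.
There are 1596 indicators.
For each fixed pair i < j, the values π(i) and π(j) are two distinct elements of {1, …, 57} in uniformly random order; by symmetry P[π(i) > π(j)] = 1/2.
By linearity: E[X] = 1596 · (1/2) = C(57, 2) · (1/2) = 1596/2 = 798 ≈ 798.000000.

E[X] = 798 = 798.000000.


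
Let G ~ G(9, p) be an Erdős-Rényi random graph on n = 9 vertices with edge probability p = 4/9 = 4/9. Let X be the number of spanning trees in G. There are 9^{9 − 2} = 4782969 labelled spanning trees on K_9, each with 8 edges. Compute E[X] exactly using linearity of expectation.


K_9 has 9^{9 − 2} = 4782969 labelled spanning trees.
For each such spanning tree H, let X_H = 1 if all 8 edges of H are present in G. Then P[X_H = 1] = p^{8} = (4/9)^{8} = 65536/43046721.
By linearity: E[X] = Σ_H E[X_H] = 4782969 · p^{8} = 4782969 · 65536/43046721 = 65536/9.
Numerically: E[X] ≈ 7281.78.

E[X] = 4782969 · (4/9)^{8} = 65536/9 ≈ 7281.78.


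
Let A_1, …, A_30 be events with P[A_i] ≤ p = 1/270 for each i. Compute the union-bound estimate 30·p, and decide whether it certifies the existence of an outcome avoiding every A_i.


Union bound: P[∪_{i=1}^{30} A_i] ≤ Σ_i P[A_i] ≤ 30·p = 30·(1/270) = 1/9.
Numerically: 1/9 ≈ 0.11111.
Is 1/9 < 1? YES.
Since P[∪ A_i] ≤ 1/9 < 1, the complement has P[∩ A_i^c] ≥ 1 − 1/9 = 8/9 > 0, so some outcome avoids every A_i.

30·p = 1/9 ≈ 0.11111; existence CERTIFIED by the union bound.


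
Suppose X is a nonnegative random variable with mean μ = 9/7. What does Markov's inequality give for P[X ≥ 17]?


μ = E[X] = 9/7, a = 17.
Markov: P[X ≥ 17] ≤ μ/a = (9/7)/17 = 9/119.
Numerically: ≈ 0.075630.
(Since a = 17 > μ = 1.285714, the bound 9/119 is < 1 and informative.)

P[X ≥ 17] ≤ 9/119 ≈ 0.075630.


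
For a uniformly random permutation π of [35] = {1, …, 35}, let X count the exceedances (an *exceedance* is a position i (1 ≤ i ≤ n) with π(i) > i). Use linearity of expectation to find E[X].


Write X = Σ_{i=1}^{35} X_i, where X_i = 1_{π(i) > i}.
For each fixed i, π(i) is uniform over {1, …, 35} (marginal of a uniform permutation), so P[π(i) > i] = (n − i)/n. Summing: Σ_{i=1}^{35} (n − i)/n = (0 + 1 + … + 34)/35 = 35(35 − 1)/(2·35) = (35 − 1)/2.
Hence E[X] = Σ_{i=1}^{35} (35 − i)/35 = 17 ≈ 17.0000.

E[X] = 17 = 17.0000.


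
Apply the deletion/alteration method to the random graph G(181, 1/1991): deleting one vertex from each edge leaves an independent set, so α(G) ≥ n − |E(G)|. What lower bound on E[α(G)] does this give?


E[|E(G)|] = C(181, 2)·p = 16290 · (1/1991) = 90/11.
E[α(G)] ≥ n − E[|E(G)|] = 181 − 90/11 = 1901/11.
Numerically: ≈ 172.81818.
(This is only a lower bound; the true E[α(G)] may be larger.)

E[α(G)] ≥ 1901/11 ≈ 172.81818.


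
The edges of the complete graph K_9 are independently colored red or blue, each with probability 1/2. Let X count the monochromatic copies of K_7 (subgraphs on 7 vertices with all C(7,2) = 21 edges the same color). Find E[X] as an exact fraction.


Let X = Σ_S X_S over the C(9, 7) = 36 subsets S of size 7, where X_S = 1 if the K_7 on S is monochromatic.
For a fixed S, the K_7 on S has C(7, 2) = 21 edges. P[all 21 edges red] = (1/2)^21, and likewise for blue, so P[monochromatic] = 2·(1/2)^21 = 2^{1 − 21} = 1/1048576.
By linearity of expectation: E[X] = C(9, 7) · 2^{1 − 21} = 36 · 1/1048576 = 9/262144.
Numerically: E[X] ≈ 0.00003.

E[X] = C(9,7)·2^(1−C(7,2)) = 9/262144 ≈ 0.00003.


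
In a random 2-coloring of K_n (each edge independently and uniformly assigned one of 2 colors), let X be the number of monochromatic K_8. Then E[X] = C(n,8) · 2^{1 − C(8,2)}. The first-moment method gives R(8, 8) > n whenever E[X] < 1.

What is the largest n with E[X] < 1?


We need C(n, 8) · 2^{1 − 28} < 1, i.e. C(n, 8) < 2^{28 − 1} = 134217728.
Check values of n near the boundary:
  n = 38: C(38, 8) = 48903492; 48903492 < 134217728? YES
  n = 39: C(39, 8) = 61523748; 61523748 < 134217728? YES
  n = 40: C(40, 8) = 76904685; 76904685 < 134217728? YES
  n = 41: C(41, 8) = 95548245; 95548245 < 134217728? YES
  n = 42: C(42, 8) = 118030185; 118030185 < 134217728? YES
  n = 43: C(43, 8) = 145008513; 145008513 < 134217728? NO
The largest n with C(n, 8) < 134217728 is n = 42 (where E[X] = 118030185/134217728 ≈ 0.879393). Hence R(8, 8) > 42, i.e. R(8, 8) ≥ 43.

Largest n = 42; hence R(8, 8) > 42.


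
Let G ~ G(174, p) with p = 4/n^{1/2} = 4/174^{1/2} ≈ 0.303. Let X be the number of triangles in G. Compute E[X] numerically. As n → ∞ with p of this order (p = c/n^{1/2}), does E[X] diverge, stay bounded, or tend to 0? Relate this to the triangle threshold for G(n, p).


Number of potential triangles: C(174, 3) = 862924.
Each occurs with probability p³ ≈ (0.303)³ ≈ 2.78841e-02.
By linearity: E[X] = C(174, 3)·p³ ≈ 862924 · 2.78841e-02 ≈ 24061.830.
Since α = 1/2 < 1, p = c/n^{1/2} ≫ 1/n is above the triangle threshold p ~ 1/n. Asymptotically E[X] ~ (c³/6)·n^{3(1−α)} = (4³/6)·n^{1.5} → ∞; triangles are abundant w.h.p.

E[X] ≈ 24061.830; in regime p = Θ(1/n^{1/2}) E[X] diverges (above the triangle threshold p ~ 1/n).


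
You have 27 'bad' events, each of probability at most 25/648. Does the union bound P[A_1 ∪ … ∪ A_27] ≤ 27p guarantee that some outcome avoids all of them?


Union bound: P[∪_{i=1}^{27} A_i] ≤ Σ_i P[A_i] ≤ 27·p = 27·(25/648) = 25/24.
Numerically: 25/24 ≈ 1.041667.
Is 25/24 < 1? NO.
Since the bound 25/24 is ≥ 1, the union bound is uninformative here; it does NOT by itself certify existence.

27·p = 25/24 ≈ 1.041667; existence NOT certified by the union bound.


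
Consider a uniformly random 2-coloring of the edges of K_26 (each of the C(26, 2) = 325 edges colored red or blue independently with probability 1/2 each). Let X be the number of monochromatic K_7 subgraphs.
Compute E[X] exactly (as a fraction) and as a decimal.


Let X = Σ_S X_S over the C(26, 7) = 657800 subsets S of size 7, where X_S = 1 if the K_7 on S is monochromatic.
For a fixed S, the K_7 on S has C(7, 2) = 21 edges. P[all 21 edges red] = (1/2)^21, and likewise for blue, so P[monochromatic] = 2·(1/2)^21 = 2^{1 − 21} = 1/1048576.
By linearity: E[X] = C(26, 7) · 2^{1 − 21} = 657800 · 1/1048576 = 82225/131072.
Numerically: E[X] ≈ 0.6273.

E[X] = C(26,7)·2^(1−C(7,2)) = 82225/131072 ≈ 0.6273.


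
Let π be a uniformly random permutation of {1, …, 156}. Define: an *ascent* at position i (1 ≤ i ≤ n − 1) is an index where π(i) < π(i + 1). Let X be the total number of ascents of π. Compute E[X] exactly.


Write X = Σ X_I over i = 1, …, 155, with X_I the indicator of one ascent.
There are 155 indicators.
For each fixed i, the pair (π(i), π(i+1)) is a uniformly random ordered pair of distinct values from {1, …, 156}; by symmetry P[π(i) < π(i+1)] = 1/2.
By linearity: E[X] = 155 · (1/2) = (156 − 1) · (1/2) = 155/2 ≈ 77.500000.

E[X] = 155/2 = 77.500000.


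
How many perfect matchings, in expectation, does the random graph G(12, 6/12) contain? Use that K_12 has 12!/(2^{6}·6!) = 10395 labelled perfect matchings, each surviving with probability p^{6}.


K_12 has 12!/(2^{6}·6!) = 10395 labelled perfect matchings.
For each such perfect matching H, let X_H = 1 if all 6 edges of H are present in G. Then P[X_H = 1] = p^{6} = (1/2)^{6} = 1/64.
By linearity: E[X] = Σ_H E[X_H] = 10395 · p^{6} = 10395 · 1/64 = 10395/64.
Numerically: E[X] ≈ 162.

E[X] = 10395 · (1/2)^{6} = 10395/64 ≈ 162.


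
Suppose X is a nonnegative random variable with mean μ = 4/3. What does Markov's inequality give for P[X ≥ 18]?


μ = E[X] = 4/3, a = 18.
Markov: P[X ≥ 18] ≤ μ/a = (4/3)/18 = 2/27.
Numerically: ≈ 0.074074.
(Since a = 18 > μ = 1.333333, the bound 2/27 is < 1 and informative.)

P[X ≥ 18] ≤ 2/27 ≈ 0.074074.


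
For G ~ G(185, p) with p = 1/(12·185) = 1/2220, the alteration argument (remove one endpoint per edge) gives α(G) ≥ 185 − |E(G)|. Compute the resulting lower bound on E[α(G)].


E[|E(G)|] = C(185, 2)·p = 17020 · (1/2220) = 23/3.
E[α(G)] ≥ n − E[|E(G)|] = 185 − 23/3 = 532/3.
Numerically: ≈ 177.3333.
(This is only a lower bound; the true E[α(G)] may be larger.)

E[α(G)] ≥ 532/3 ≈ 177.3333.


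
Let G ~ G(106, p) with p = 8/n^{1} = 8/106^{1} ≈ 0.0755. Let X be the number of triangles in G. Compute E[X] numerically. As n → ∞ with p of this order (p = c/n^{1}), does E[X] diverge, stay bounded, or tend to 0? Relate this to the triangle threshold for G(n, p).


Number of potential triangles: C(106, 3) = 192920.
Each occurs with probability p³ ≈ (0.0755)³ ≈ 4.29885e-04.
By linearity: E[X] = C(106, 3)·p³ ≈ 192920 · 4.29885e-04 ≈ 82.933.
Here α = 1, so p = 8/n is exactly at the triangle threshold p ~ 1/n. Asymptotically E[X] → c³/6 = 8³/6 = 256/3 ≈ 85.333, a bounded constant. In this regime the triangle count is asymptotically Poisson(c³/6).

E[X] ≈ 82.933; in regime p = Θ(1/n^{1}) E[X] stays bounded (at the triangle threshold p ~ 1/n).


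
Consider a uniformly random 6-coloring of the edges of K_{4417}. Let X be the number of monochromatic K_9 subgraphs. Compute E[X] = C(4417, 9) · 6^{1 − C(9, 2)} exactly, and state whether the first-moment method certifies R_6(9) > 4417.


E[X] = C(4417, 9) · 6^{1 − 36} = 1749208766098544225331185560 · 6^{−35} = 1749208766098544225331185560/1719070799748422591028658176.
As a reduced fraction: E[X] = 218651095762318028166398195/214883849968552823878582272 ≈ 1.01753.
Is E[X] < 1? NO.
Since E[X] ≥ 1, the first-moment bound is inconclusive at n = 4417; it does NOT by itself certify R_6(9) > 4417.

E[X] = 218651095762318028166398195/214883849968552823878582272 ≈ 1.01753; E[X] ≥ 1; first-moment method inconclusive here.


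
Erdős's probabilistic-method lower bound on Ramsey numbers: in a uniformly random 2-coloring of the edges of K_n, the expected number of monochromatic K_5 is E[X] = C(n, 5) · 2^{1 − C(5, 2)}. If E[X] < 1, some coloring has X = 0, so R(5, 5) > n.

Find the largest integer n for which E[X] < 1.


We need C(n, 5) · 2^{1 − 10} < 1, i.e. C(n, 5) < 2^{10 − 1} = 512.
Check values of n near the boundary:
  n = 9: C(9, 5) = 126; 126 < 512? YES
  n = 10: C(10, 5) = 252; 252 < 512? YES
  n = 11: C(11, 5) = 462; 462 < 512? YES
  n = 12: C(12, 5) = 792; 792 < 512? NO
  n = 13: C(13, 5) = 1287; 1287 < 512? NO
  n = 14: C(14, 5) = 2002; 2002 < 512? NO
The largest n with C(n, 5) < 512 is n = 11 (where E[X] = 231/256 ≈ 0.9023438). Hence R(5, 5) > 11, i.e. R(5, 5) ≥ 12.

Largest n = 11; hence R(5, 5) > 11.


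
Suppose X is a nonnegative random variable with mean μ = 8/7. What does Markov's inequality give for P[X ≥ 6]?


μ = E[X] = 8/7, a = 6.
Markov: P[X ≥ 6] ≤ μ/a = (8/7)/6 = 4/21.
Numerically: ≈ 0.1905.
(Since a = 6 > μ = 1.1429, the bound 4/21 is < 1 and informative.)

P[X ≥ 6] ≤ 4/21 ≈ 0.1905.


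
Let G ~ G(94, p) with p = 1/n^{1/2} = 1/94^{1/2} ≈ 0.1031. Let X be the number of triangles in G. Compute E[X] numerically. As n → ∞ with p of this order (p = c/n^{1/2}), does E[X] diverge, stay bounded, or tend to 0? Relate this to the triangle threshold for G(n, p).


Number of potential triangles: C(94, 3) = 134044.
Each occurs with probability p³ ≈ (0.1031)³ ≈ 1.097257e-03.
By linearity: E[X] = C(94, 3)·p³ ≈ 134044 · 1.097257e-03 ≈ 147.0807.
Since α = 1/2 < 1, p = c/n^{1/2} ≫ 1/n is above the triangle threshold p ~ 1/n. Asymptotically E[X] ~ (c³/6)·n^{3(1−α)} = (1³/6)·n^{1.5} → ∞; triangles are abundant w.h.p.

E[X] ≈ 147.0807; in regime p = Θ(1/n^{1/2}) E[X] diverges (above the triangle threshold p ~ 1/n).


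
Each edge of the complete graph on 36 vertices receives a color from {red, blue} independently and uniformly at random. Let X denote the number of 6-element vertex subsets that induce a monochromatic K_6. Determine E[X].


Let X = Σ_S X_S over the C(36, 6) = 1947792 subsets S of size 6, where X_S = 1 if the K_6 on S is monochromatic.
For a fixed S, the K_6 on S has C(6, 2) = 15 edges. P[all 15 edges red] = (1/2)^15, and likewise for blue, so P[monochromatic] = 2·(1/2)^15 = 2^{1 − 15} = 1/16384.
By linearity of expectation: E[X] = C(36, 6) · 2^{1 − 15} = 1947792 · 1/16384 = 121737/1024.
Numerically: E[X] ≈ 118.8838.

E[X] = C(36,6)·2^(1−C(6,2)) = 121737/1024 ≈ 118.8838.


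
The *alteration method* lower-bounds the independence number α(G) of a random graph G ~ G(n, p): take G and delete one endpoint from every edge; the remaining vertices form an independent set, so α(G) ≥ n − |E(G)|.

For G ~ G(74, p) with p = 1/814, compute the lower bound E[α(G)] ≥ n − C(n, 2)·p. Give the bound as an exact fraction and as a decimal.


E[|E(G)|] = C(74, 2)·p = 2701 · (1/814) = 73/22.
E[α(G)] ≥ n − E[|E(G)|] = 74 − 73/22 = 1555/22.
Numerically: ≈ 70.6818.
(This is only a lower bound; the true E[α(G)] may be larger.)

E[α(G)] ≥ 1555/22 ≈ 70.6818.


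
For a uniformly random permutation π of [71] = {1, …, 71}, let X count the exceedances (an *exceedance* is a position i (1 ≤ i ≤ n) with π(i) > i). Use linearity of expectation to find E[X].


Write X = Σ_{i=1}^{71} X_i, where X_i = 1_{π(i) > i}.
For each fixed i, π(i) is uniform over {1, …, 71} (marginal of a uniform permutation), so P[π(i) > i] = (n − i)/n. Summing: Σ_{i=1}^{71} (n − i)/n = (0 + 1 + … + 70)/71 = 71(71 − 1)/(2·71) = (71 − 1)/2.
Hence E[X] = Σ_{i=1}^{71} (71 − i)/71 = 35 ≈ 35.0000.

E[X] = 35 = 35.0000.


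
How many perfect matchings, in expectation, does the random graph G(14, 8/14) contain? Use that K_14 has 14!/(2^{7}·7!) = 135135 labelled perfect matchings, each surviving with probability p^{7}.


K_14 has 14!/(2^{7}·7!) = 135135 labelled perfect matchings.
For each such perfect matching H, let X_H = 1 if all 7 edges of H are present in G. Then P[X_H = 1] = p^{7} = (4/7)^{7} = 16384/823543.
Summing the indicators: E[X] = Σ_H E[X_H] = 135135 · p^{7} = 135135 · 16384/823543 = 316293120/117649.
Numerically: E[X] ≈ 2.69e+03.

E[X] = 135135 · (4/7)^{7} = 316293120/117649 ≈ 2.69e+03.


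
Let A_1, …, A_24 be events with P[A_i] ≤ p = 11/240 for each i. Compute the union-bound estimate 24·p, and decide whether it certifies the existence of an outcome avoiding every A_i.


Union bound: P[∪_{i=1}^{24} A_i] ≤ Σ_i P[A_i] ≤ 24·p = 24·(11/240) = 11/10.
Numerically: 11/10 ≈ 1.1000000.
Is 11/10 < 1? NO.
Since the bound 11/10 is ≥ 1, the union bound is uninformative here; it does NOT by itself certify existence.

24·p = 11/10 ≈ 1.1000000; existence NOT certified by the union bound.


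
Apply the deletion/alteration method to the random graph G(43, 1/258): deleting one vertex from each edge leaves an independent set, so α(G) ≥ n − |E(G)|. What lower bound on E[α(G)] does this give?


E[|E(G)|] = C(43, 2)·p = 903 · (1/258) = 7/2.
E[α(G)] ≥ n − E[|E(G)|] = 43 − 7/2 = 79/2.
Numerically: ≈ 39.50000.
(This is only a lower bound; the true E[α(G)] may be larger.)

E[α(G)] ≥ 79/2 ≈ 39.50000.


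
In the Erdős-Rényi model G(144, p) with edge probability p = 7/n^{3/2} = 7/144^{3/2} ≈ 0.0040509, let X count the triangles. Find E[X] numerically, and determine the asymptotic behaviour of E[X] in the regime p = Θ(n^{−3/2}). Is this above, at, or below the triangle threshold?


Number of potential triangles: C(144, 3) = 487344.
Each occurs with probability p³ ≈ (0.0040509)³ ≈ 6.6475698e-08.
By linearity: E[X] = C(144, 3)·p³ ≈ 487344 · 6.6475698e-08 ≈ 0.03240.
Since α = 3/2 > 1, p = c/n^{3/2} = o(1/n) is below the triangle threshold p ~ 1/n. Asymptotically E[X] ~ (c³/6)·n^{3(1−α)} = (7³/6)·n^{-1.5} → 0, so by Markov's inequality G has no triangles w.h.p.

E[X] ≈ 0.03240; in regime p = Θ(1/n^{3/2}) E[X] tends to 0 (below the triangle threshold p ~ 1/n).
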